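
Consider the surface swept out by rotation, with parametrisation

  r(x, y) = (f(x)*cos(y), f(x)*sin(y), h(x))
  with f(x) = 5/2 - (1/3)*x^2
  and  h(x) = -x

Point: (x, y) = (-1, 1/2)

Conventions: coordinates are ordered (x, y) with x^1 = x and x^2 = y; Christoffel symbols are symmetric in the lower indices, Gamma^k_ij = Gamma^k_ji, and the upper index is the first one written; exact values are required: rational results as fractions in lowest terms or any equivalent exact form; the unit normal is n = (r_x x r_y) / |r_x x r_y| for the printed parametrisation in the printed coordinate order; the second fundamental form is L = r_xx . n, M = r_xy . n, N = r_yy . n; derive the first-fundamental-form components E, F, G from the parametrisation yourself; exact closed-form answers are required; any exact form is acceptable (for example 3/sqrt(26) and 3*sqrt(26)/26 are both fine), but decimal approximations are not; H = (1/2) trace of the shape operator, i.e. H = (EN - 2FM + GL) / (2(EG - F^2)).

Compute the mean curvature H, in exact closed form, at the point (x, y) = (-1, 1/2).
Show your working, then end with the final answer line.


f = 13/6, f' = 2/3, f'' = -2/3, h' = -1, h'' = 0
E = 13/9, F = 0, G = 169/36; answer radicand W^2 = 13/9
unnormalised second-form numerators: l = -2/3, m = 0, n = -13/6; L = l/sqrt(13/9), and similarly M = m/sqrt(W^2), N = n/sqrt(W^2)
H = (E*n - 2*F*m + G*l) / (2*(EG - F^2)*sqrt(W^2)); E*n - 2*F*m + G*l = -169/27, EG - F^2 = 2197/324, so H = (-6/13)/sqrt(13/9)

Answer: H = -18*sqrt(13)/169


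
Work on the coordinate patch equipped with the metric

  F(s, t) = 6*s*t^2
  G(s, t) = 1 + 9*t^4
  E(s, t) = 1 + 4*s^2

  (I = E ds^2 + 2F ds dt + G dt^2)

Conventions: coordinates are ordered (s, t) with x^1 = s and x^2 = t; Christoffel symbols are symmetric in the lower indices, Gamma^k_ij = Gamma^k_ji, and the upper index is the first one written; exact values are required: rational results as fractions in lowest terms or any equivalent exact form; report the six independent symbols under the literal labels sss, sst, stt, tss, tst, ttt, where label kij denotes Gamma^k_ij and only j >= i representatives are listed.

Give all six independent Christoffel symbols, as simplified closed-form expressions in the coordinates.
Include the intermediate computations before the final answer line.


E = 1 + 4*s^2; F = 6*s*t^2; G = 1 + 9*t^4
Gamma^k_ij = (1/2) g^{kl} (d_i g_jl + d_j g_il - d_l g_ij), with g^inv = (1/(EG-F^2)) [[G, -F], [-F, E]]
first partials: E_s = 8*s, E_t = 0, F_s = 6*t^2, F_t = 12*s*t, G_s = 0, G_t = 36*t^3
D = EG - F^2 = 1 + 4*s^2 + 9*t^4
expanded: Gamma^s_ss = (G E_s - 2F F_s + F E_t)/(2D), Gamma^s_st = (G E_t - F G_s)/(2D), Gamma^s_tt = (2G F_t - G G_s - F G_t)/(2D), Gamma^t_ss = (2E F_s - E E_t - F E_s)/(2D), Gamma^t_st = (E G_s - F E_t)/(2D), Gamma^t_tt = (E G_t - 2F F_t + F G_s)/(2D); substitute and cancel common factors

Answer: Gamma_sss = 4*s/(4*s^2 + 9*t^4 + 1), Gamma_sst = 0, Gamma_stt = 12*s*t/(4*s^2 + 9*t^4 + 1), Gamma_tss = 6*t^2/(4*s^2 + 9*t^4 + 1), Gamma_tst = 0, Gamma_ttt = 18*t^3/(4*s^2 + 9*t^4 + 1)


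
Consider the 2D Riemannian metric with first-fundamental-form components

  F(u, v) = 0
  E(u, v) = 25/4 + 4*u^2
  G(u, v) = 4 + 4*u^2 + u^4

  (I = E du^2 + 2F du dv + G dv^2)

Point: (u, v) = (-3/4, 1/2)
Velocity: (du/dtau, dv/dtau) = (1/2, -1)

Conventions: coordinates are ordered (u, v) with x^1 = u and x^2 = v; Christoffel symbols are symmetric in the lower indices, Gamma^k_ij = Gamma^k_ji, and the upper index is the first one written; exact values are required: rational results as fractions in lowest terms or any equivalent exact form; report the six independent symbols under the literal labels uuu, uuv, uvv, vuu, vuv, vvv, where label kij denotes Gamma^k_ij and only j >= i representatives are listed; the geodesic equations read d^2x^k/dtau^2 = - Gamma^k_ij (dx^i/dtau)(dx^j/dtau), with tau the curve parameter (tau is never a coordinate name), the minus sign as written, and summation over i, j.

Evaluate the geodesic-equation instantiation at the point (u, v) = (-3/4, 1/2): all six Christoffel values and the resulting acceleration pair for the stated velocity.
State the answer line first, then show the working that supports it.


Answer: Gamma_uuu = -6/17, Gamma_uuv = 0, Gamma_uvv = 123/272, Gamma_vuu = 0, Gamma_vuv = -24/41, Gamma_vvv = 0; accelerations (d^2u/dtau^2, d^2v/dtau^2) = (-99/272, -24/41)

E = 17/2, F = 0, G = 1681/256 at the point
E_u = -6, E_v = 0, F_u = 0, F_v = 0, G_u = -123/16, G_v = 0
EG - F^2 = 28577/512;  g^inv = (512/28577) * [[1681/256, 0], [0, 17/2]]
first-kind symbols [ij,l] = (1/2)(d_i g_jl + d_j g_il - d_l g_ij): [uu,u] = E_u/2 = -3, [uu,v] = F_u - E_v/2 = 0, [uv,u] = E_v/2 = 0, [uv,v] = G_u/2 = -123/32, [vv,u] = F_v - G_u/2 = 123/32, [vv,v] = G_v/2 = 0
Gamma^u_ij = (G*[ij,u] - F*[ij,v])/(EG - F^2), Gamma^v_ij = (E*[ij,v] - F*[ij,u])/(EG - F^2)
Gamma_uuu = -6/17, Gamma_uuv = 0, Gamma_uvv = 123/272, Gamma_vuu = 0, Gamma_vuv = -24/41, Gamma_vvv = 0
d^2u/dtau^2 = -(Gamma_uuu*(1/2)^2 + 2*Gamma_uuv*(1/2)*(-1) + Gamma_uvv*(-1)^2) = -99/272
d^2v/dtau^2 = -(Gamma_vuu*(1/2)^2 + 2*Gamma_vuv*(1/2)*(-1) + Gamma_vvv*(-1)^2) = -24/41


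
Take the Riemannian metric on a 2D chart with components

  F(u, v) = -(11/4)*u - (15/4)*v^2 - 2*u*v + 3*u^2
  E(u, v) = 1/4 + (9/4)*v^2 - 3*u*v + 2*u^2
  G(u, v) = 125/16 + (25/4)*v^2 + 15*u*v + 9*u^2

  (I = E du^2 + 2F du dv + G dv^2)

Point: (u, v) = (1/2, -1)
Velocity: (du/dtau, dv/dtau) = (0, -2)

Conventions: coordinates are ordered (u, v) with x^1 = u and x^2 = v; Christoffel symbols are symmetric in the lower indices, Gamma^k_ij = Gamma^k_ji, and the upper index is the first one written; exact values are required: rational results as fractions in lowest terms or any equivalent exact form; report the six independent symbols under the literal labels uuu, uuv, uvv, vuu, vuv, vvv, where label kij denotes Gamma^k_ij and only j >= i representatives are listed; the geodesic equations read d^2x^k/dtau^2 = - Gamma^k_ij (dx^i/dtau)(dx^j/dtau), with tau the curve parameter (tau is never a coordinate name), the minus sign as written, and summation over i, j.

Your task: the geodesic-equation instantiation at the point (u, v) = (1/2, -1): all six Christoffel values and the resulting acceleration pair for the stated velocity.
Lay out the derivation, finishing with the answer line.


E = 9/2, F = -27/8, G = 141/16 at the point
E_u = 5, E_v = -6, F_u = 9/4, F_v = 13/2, G_u = -6, G_v = -5
EG - F^2 = 1809/64;  g^inv = (64/1809) * [[141/16, 27/8], [27/8, 9/2]]
first-kind symbols [ij,l] = (1/2)(d_i g_jl + d_j g_il - d_l g_ij): [uu,u] = E_u/2 = 5/2, [uu,v] = F_u - E_v/2 = 21/4, [uv,u] = E_v/2 = -3, [uv,v] = G_u/2 = -3, [vv,u] = F_v - G_u/2 = 19/2, [vv,v] = G_v/2 = -5/2
Gamma^u_ij = (G*[ij,u] - F*[ij,v])/(EG - F^2), Gamma^v_ij = (E*[ij,v] - F*[ij,u])/(EG - F^2)
Gamma_uuu = 848/603, Gamma_uuv = -260/201, Gamma_uvv = 1606/603, Gamma_vuu = 76/67, Gamma_vuv = -56/67, Gamma_vvv = 148/201
d^2u/dtau^2 = -(Gamma_uuu*(0)^2 + 2*Gamma_uuv*(0)*(-2) + Gamma_uvv*(-2)^2) = -6424/603
d^2v/dtau^2 = -(Gamma_vuu*(0)^2 + 2*Gamma_vuv*(0)*(-2) + Gamma_vvv*(-2)^2) = -592/201

Answer: Gamma_uuu = 848/603, Gamma_uuv = -260/201, Gamma_uvv = 1606/603, Gamma_vuu = 76/67, Gamma_vuv = -56/67, Gamma_vvv = 148/201; accelerations (d^2u/dtau^2, d^2v/dtau^2) = (-6424/603, -592/201)


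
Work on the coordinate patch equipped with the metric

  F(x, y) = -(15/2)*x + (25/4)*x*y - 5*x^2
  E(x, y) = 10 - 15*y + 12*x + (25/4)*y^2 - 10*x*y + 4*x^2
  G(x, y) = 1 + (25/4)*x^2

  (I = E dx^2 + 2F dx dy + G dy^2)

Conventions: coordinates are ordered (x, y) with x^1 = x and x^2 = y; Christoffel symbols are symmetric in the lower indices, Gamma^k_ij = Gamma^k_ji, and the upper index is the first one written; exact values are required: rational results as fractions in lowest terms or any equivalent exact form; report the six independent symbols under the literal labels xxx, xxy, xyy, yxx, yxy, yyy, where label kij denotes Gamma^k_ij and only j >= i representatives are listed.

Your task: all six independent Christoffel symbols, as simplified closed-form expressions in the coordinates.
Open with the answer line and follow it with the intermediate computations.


Answer: Gamma_xxx = (16*x - 20*y + 24)/(41*x^2 - 40*x*y + 48*x + 25*y^2 - 60*y + 40), Gamma_xxy = (-20*x + 25*y - 30)/(41*x^2 - 40*x*y + 48*x + 25*y^2 - 60*y + 40), Gamma_xyy = 0, Gamma_yxx = -20*x/(41*x^2 - 40*x*y + 48*x + 25*y^2 - 60*y + 40), Gamma_yxy = 25*x/(41*x^2 - 40*x*y + 48*x + 25*y^2 - 60*y + 40), Gamma_yyy = 0

E = 10 - 15*y + 12*x + (25/4)*y^2 - 10*x*y + 4*x^2; F = -(15/2)*x + (25/4)*x*y - 5*x^2; G = 1 + (25/4)*x^2
Gamma^k_ij = (1/2) g^{kl} (d_i g_jl + d_j g_il - d_l g_ij), with g^inv = (1/(EG-F^2)) [[G, -F], [-F, E]]
first partials: E_x = 12 - 10*y + 8*x, E_y = -15 + (25/2)*y - 10*x, F_x = -15/2 + (25/4)*y - 10*x, F_y = (25/4)*x, G_x = (25/2)*x, G_y = 0
D = EG - F^2 = 10 - 15*y + 12*x + (25/4)*y^2 - 10*x*y + (41/4)*x^2
expanded: Gamma^x_xx = (G E_x - 2F F_x + F E_y)/(2D), Gamma^x_xy = (G E_y - F G_x)/(2D), Gamma^x_yy = (2G F_y - G G_x - F G_y)/(2D), Gamma^y_xx = (2E F_x - E E_y - F E_x)/(2D), Gamma^y_xy = (E G_x - F E_y)/(2D), Gamma^y_yy = (E G_y - 2F F_y + F G_x)/(2D); substitute and cancel common factors


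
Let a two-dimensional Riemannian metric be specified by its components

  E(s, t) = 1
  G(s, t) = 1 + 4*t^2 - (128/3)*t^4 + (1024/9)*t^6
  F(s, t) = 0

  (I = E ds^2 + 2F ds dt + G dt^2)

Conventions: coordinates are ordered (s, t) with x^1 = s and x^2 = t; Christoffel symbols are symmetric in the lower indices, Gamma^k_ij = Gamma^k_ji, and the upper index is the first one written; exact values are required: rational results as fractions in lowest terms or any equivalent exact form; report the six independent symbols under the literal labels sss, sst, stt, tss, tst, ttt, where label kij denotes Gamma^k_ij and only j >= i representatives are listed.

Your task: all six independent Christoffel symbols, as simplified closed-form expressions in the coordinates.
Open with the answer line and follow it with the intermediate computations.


Answer: Gamma_sss = 0, Gamma_sst = 0, Gamma_stt = 0, Gamma_tss = 0, Gamma_tst = 0, Gamma_ttt = (3072*t^5 - 768*t^3 + 36*t)/(1024*t^6 - 384*t^4 + 36*t^2 + 9)

E = 1; F = 0; G = 1 + 4*t^2 - (128/3)*t^4 + (1024/9)*t^6
Gamma^k_ij = (1/2) g^{kl} (d_i g_jl + d_j g_il - d_l g_ij), with g^inv = (1/(EG-F^2)) [[G, -F], [-F, E]]
first partials: E_s = 0, E_t = 0, F_s = 0, F_t = 0, G_s = 0, G_t = 8*t - (512/3)*t^3 + (2048/3)*t^5
D = EG - F^2 = 1 + 4*t^2 - (128/3)*t^4 + (1024/9)*t^6
expanded: Gamma^s_ss = (G E_s - 2F F_s + F E_t)/(2D), Gamma^s_st = (G E_t - F G_s)/(2D), Gamma^s_tt = (2G F_t - G G_s - F G_t)/(2D), Gamma^t_ss = (2E F_s - E E_t - F E_s)/(2D), Gamma^t_st = (E G_s - F E_t)/(2D), Gamma^t_tt = (E G_t - 2F F_t + F G_s)/(2D); substitute and cancel common factors


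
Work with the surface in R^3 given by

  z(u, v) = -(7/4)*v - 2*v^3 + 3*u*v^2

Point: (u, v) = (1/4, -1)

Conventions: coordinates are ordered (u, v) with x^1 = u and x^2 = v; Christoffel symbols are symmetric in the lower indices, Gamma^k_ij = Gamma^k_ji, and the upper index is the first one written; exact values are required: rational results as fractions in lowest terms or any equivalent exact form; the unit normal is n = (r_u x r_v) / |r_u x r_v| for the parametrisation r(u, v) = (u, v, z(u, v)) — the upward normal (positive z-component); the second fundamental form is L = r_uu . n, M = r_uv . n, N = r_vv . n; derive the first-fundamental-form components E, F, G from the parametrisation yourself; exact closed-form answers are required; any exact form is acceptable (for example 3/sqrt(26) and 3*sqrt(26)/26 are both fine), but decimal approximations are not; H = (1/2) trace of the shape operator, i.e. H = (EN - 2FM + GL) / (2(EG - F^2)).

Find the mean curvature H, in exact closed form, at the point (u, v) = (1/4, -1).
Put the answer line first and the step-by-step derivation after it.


Answer: H = -576*sqrt(1529)/212531

z_u = 3, z_v = -37/4, z_uu = 0, z_uv = -6, z_vv = 27/2
E = 10, F = -111/4, G = 1385/16; answer radicand W^2 = 1529/16
unnormalised second-form numerators: l = 0, m = -6, n = 27/2; L = l/sqrt(1529/16), and similarly M = m/sqrt(W^2), N = n/sqrt(W^2)
H = (E*n - 2*F*m + G*l) / (2*(EG - F^2)*sqrt(W^2)); E*n - 2*F*m + G*l = -198, EG - F^2 = 1529/16, so H = (-144/139)/sqrt(1529/16)


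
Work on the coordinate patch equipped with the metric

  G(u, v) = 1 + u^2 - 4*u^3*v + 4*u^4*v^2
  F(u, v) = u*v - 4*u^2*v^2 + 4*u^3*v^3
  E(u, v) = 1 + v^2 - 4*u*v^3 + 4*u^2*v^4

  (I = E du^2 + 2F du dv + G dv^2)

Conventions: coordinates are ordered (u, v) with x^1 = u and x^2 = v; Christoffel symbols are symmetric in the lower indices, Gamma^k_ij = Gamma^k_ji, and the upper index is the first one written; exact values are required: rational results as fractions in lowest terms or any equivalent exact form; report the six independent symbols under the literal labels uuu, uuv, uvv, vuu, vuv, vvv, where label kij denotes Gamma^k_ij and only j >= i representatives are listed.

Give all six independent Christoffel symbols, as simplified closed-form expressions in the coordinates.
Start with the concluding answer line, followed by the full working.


Answer: Gamma_uuu = (4*u*v^4 - 2*v^3)/(4*u^4*v^2 - 4*u^3*v + 4*u^2*v^4 + u^2 - 4*u*v^3 + v^2 + 1), Gamma_uuv = (8*u^2*v^3 - 6*u*v^2 + v)/(4*u^4*v^2 - 4*u^3*v + 4*u^2*v^4 + u^2 - 4*u*v^3 + v^2 + 1), Gamma_uvv = (4*u^3*v^2 - 2*u^2*v)/(4*u^4*v^2 - 4*u^3*v + 4*u^2*v^4 + u^2 - 4*u*v^3 + v^2 + 1), Gamma_vuu = (4*u^2*v^3 - 2*u*v^2)/(4*u^4*v^2 - 4*u^3*v + 4*u^2*v^4 + u^2 - 4*u*v^3 + v^2 + 1), Gamma_vuv = (8*u^3*v^2 - 6*u^2*v + u)/(4*u^4*v^2 - 4*u^3*v + 4*u^2*v^4 + u^2 - 4*u*v^3 + v^2 + 1), Gamma_vvv = (4*u^4*v - 2*u^3)/(4*u^4*v^2 - 4*u^3*v + 4*u^2*v^4 + u^2 - 4*u*v^3 + v^2 + 1)

E = 1 + v^2 - 4*u*v^3 + 4*u^2*v^4; F = u*v - 4*u^2*v^2 + 4*u^3*v^3; G = 1 + u^2 - 4*u^3*v + 4*u^4*v^2
Gamma^k_ij = (1/2) g^{kl} (d_i g_jl + d_j g_il - d_l g_ij), with g^inv = (1/(EG-F^2)) [[G, -F], [-F, E]]
first partials: E_u = -4*v^3 + 8*u*v^4, E_v = 2*v - 12*u*v^2 + 16*u^2*v^3, F_u = v - 8*u*v^2 + 12*u^2*v^3, F_v = u - 8*u^2*v + 12*u^3*v^2, G_u = 2*u - 12*u^2*v + 16*u^3*v^2, G_v = -4*u^3 + 8*u^4*v
D = EG - F^2 = 1 + v^2 + u^2 - 4*u*v^3 - 4*u^3*v + 4*u^2*v^4 + 4*u^4*v^2
expanded: Gamma^u_uu = (G E_u - 2F F_u + F E_v)/(2D), Gamma^u_uv = (G E_v - F G_u)/(2D), Gamma^u_vv = (2G F_v - G G_u - F G_v)/(2D), Gamma^v_uu = (2E F_u - E E_v - F E_u)/(2D), Gamma^v_uv = (E G_u - F E_v)/(2D), Gamma^v_vv = (E G_v - 2F F_v + F G_u)/(2D); substitute and cancel common factors


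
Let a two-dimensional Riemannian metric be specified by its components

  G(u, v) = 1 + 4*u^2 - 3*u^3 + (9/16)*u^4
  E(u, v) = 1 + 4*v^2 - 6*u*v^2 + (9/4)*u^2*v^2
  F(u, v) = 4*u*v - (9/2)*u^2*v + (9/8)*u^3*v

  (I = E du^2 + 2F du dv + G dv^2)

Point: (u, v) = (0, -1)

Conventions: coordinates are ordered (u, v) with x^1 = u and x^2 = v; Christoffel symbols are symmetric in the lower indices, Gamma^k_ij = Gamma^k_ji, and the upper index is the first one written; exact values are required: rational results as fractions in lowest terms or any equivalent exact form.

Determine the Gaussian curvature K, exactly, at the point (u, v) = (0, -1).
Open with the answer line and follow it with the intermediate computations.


Answer: K = -4/25

E = 5, F = 0, G = 1, EG - F^2 = 5 at the point
E_u = -6, E_v = -8, F_u = -4, F_v = 0, G_u = 0, G_v = 0
E_vv = 8, F_uv = 4, G_uu = 8
Evaluate Brioschi's two determinant matrices M1, M2 and divide by (EG - F^2)^2.
M1 = [[-E_vv/2 + F_uv - G_uu/2, E_u/2, F_u - E_v/2], [F_v - G_u/2, E, F], [G_v/2, F, G]] = [[-4, -3, 0], [0, 5, 0], [0, 0, 1]]; det M1 = -20
M2 = [[0, E_v/2, G_u/2], [E_v/2, E, F], [G_u/2, F, G]] = [[0, -4, 0], [-4, 5, 0], [0, 0, 1]]; det M2 = -16
det M1 - det M2 = -4; K = -4 / (5)^2 = -4/25


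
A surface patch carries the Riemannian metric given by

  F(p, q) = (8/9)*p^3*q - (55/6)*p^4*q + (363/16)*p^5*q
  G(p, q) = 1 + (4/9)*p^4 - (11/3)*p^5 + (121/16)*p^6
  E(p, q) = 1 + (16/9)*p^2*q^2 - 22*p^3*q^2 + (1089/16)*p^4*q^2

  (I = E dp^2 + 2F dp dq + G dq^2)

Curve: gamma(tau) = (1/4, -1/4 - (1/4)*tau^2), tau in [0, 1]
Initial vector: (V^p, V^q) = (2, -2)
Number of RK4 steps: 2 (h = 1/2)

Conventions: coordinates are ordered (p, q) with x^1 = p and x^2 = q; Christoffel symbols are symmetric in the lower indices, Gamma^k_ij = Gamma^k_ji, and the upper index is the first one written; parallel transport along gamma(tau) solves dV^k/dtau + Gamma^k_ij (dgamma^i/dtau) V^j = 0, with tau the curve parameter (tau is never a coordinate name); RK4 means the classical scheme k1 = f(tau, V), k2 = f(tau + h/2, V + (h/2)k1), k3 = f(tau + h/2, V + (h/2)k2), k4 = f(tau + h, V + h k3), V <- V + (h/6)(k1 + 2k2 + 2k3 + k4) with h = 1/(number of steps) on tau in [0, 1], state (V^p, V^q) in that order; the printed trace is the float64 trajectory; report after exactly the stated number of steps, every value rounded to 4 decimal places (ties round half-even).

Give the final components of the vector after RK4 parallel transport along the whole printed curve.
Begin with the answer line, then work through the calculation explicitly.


Answer: V^p = 1.9938, V^q = -1.9999

gamma'(tau) = (0, -(1/2)*tau); f(tau, V)^k = -Gamma^k_ij(gamma(tau)) gamma'^i(tau) V^j; h = 1/2; intermediate values shown to 6 dp
curve data and Christoffel symbols at the stage parameters:
  tau = 0.000000: gamma = (0.250000, -0.250000), gamma' = (0.000000, 0.000000); Gamma_ppp = 0.031740, Gamma_ppq = -0.008290, Gamma_pqq = 0.000000, Gamma_qpp = -0.000907, Gamma_qpq = 0.000237, Gamma_qqq = 0.000000
  tau = 0.250000: gamma = (0.250000, -0.265625), gamma' = (0.000000, -0.125000); Gamma_ppp = 0.035822, Gamma_ppq = -0.008806, Gamma_pqq = 0.000000, Gamma_qpp = -0.000963, Gamma_qpq = 0.000237, Gamma_qqq = 0.000000
  tau = 0.500000: gamma = (0.250000, -0.312500), gamma' = (0.000000, -0.250000); Gamma_ppp = 0.049536, Gamma_ppq = -0.010351, Gamma_pqq = 0.000000, Gamma_qpp = -0.001132, Gamma_qpq = 0.000237, Gamma_qqq = 0.000000
  tau = 0.750000: gamma = (0.250000, -0.390625), gamma' = (0.000000, -0.375000); Gamma_ppp = 0.077260, Gamma_ppq = -0.012915, Gamma_pqq = 0.000000, Gamma_qpp = -0.001413, Gamma_qpq = 0.000236, Gamma_qqq = 0.000000
  tau = 1.000000: gamma = (0.250000, -0.500000), gamma' = (0.000000, -0.500000); Gamma_ppp = 0.126176, Gamma_ppq = -0.016478, Gamma_pqq = 0.000000, Gamma_qpp = -0.001803, Gamma_qpq = 0.000235, Gamma_qqq = 0.000000
step 0: V^p = 2.0000, V^q = -2.0000
step 1: k1 = (0.000000, 0.000000), k2 = (-0.002202, 0.000059), k3 = (-0.002201, 0.000059), k4 = (-0.005173, 0.000118); V <- V + (h/6)(k1 + 2k2 + 2k3 + k4): V^p = 1.9988, V^q = -2.0000
step 2: k1 = (-0.005172, 0.000118), k2 = (-0.009674, 0.000177), k3 = (-0.009669, 0.000177), k4 = (-0.016429, 0.000235); V <- V + (h/6)(k1 + 2k2 + 2k3 + k4): V^p = 1.9938, V^q = -1.9999


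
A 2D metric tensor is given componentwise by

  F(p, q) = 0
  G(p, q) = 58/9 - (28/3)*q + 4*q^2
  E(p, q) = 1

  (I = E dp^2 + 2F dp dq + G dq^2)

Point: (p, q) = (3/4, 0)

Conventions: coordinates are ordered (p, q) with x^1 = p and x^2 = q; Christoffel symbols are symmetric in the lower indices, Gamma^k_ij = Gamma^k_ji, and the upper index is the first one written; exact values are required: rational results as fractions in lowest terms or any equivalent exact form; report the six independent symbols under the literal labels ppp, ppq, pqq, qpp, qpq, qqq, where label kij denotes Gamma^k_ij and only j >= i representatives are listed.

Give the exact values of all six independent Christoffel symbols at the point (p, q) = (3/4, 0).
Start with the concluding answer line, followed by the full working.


Answer: Gamma_ppp = 0, Gamma_ppq = 0, Gamma_pqq = 0, Gamma_qpp = 0, Gamma_qpq = 0, Gamma_qqq = -21/29

E = 1, F = 0, G = 58/9 at the point
E_p = 0, E_q = 0, F_p = 0, F_q = 0, G_p = 0, G_q = -28/3
EG - F^2 = 58/9;  g^inv = (9/58) * [[58/9, 0], [0, 1]]
first-kind symbols [ij,l] = (1/2)(d_i g_jl + d_j g_il - d_l g_ij): [pp,p] = E_p/2 = 0, [pp,q] = F_p - E_q/2 = 0, [pq,p] = E_q/2 = 0, [pq,q] = G_p/2 = 0, [qq,p] = F_q - G_p/2 = 0, [qq,q] = G_q/2 = -14/3
Gamma^p_ij = (G*[ij,p] - F*[ij,q])/(EG - F^2), Gamma^q_ij = (E*[ij,q] - F*[ij,p])/(EG - F^2)


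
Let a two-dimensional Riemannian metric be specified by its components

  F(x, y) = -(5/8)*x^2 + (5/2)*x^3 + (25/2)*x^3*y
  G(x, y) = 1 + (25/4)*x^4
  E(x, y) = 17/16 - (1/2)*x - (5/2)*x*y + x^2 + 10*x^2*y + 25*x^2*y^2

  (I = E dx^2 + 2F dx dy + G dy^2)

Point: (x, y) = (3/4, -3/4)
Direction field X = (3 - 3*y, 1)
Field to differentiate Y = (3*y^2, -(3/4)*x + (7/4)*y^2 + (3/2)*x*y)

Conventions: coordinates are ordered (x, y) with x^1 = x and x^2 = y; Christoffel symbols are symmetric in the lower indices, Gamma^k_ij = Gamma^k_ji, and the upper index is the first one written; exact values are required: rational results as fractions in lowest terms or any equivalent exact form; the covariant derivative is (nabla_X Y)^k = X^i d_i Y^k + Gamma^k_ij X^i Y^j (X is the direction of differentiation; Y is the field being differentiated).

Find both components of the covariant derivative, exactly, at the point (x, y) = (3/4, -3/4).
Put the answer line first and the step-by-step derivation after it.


Answer: (nabla_X Y)^x = 384201/136400, (nabla_X Y)^y = -107709/6820

E = 1625/256, F = -1665/512, G = 3049/1024 at the point
E_x = 407/32, E_y = -555/32, F_x = -1605/128, F_y = 675/128, G_x = 675/64, G_y = 0
EG - F^2 = 8525/1024;  g^inv = (1024/8525) * [[3049/1024, 1665/512], [1665/512, 1625/256]]
first-kind symbols [ij,l] = (1/2)(d_i g_jl + d_j g_il - d_l g_ij): [xx,x] = E_x/2 = 407/64, [xx,y] = F_x - E_y/2 = -495/128, [xy,x] = E_y/2 = -555/64, [xy,y] = G_x/2 = 675/128, [yy,x] = F_y - G_x/2 = 0, [yy,y] = G_y/2 = 0
Gamma^x_ij = (G*[ij,x] - F*[ij,y])/(EG - F^2), Gamma^y_ij = (E*[ij,y] - F*[ij,x])/(EG - F^2)
Gamma_xxx = 592/775, Gamma_xxy = -1776/1705, Gamma_xyy = 0, Gamma_yxx = -72/155, Gamma_yxy = 216/341, Gamma_yyy = 0
X = (21/4, 1), Y = (27/16, -27/64) at the point


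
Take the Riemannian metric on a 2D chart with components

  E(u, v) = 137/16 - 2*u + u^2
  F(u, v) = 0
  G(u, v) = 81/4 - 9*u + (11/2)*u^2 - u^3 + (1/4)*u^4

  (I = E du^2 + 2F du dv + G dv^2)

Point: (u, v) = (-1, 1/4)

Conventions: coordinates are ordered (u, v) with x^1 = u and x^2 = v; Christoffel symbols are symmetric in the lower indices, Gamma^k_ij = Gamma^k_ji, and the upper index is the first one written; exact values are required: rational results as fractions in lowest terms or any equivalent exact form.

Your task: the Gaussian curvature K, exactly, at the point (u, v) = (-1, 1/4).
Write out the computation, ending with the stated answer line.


E = 185/16, F = 0, G = 36, EG - F^2 = 1665/4 at the point
E_u = -4, E_v = 0, F_u = 0, F_v = 0, G_u = -24, G_v = 0
E_vv = 0, F_uv = 0, G_uu = 20
Apply the Brioschi formula K = (det M1 - det M2)/(EG - F^2)^2 over the derivative matrices of E, F, G.
M1 = [[-E_vv/2 + F_uv - G_uu/2, E_u/2, F_u - E_v/2], [F_v - G_u/2, E, F], [G_v/2, F, G]] = [[-10, -2, 0], [12, 185/16, 0], [0, 0, 36]]; det M1 = -6597/2
M2 = [[0, E_v/2, G_u/2], [E_v/2, E, F], [G_u/2, F, G]] = [[0, 0, -12], [0, 185/16, 0], [-12, 0, 36]]; det M2 = -1665
det M1 - det M2 = -3267/2; K = -3267/2 / (1665/4)^2 = -968/102675

Answer: K = -968/102675


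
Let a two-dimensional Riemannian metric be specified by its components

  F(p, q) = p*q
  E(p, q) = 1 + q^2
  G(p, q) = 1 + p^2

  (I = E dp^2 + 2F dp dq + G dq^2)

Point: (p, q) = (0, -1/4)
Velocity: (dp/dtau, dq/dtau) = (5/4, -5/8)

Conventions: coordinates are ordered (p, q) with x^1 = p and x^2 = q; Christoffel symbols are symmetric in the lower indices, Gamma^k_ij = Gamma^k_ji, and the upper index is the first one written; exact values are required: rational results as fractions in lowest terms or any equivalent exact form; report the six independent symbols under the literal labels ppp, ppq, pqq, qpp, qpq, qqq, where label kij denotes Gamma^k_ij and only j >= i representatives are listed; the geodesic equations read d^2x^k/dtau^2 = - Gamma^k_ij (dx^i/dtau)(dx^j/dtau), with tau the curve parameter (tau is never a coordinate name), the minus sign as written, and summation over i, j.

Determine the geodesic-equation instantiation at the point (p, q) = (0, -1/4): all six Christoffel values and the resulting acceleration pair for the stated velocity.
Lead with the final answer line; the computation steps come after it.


Answer: Gamma_ppp = 0, Gamma_ppq = -4/17, Gamma_pqq = 0, Gamma_qpp = 0, Gamma_qpq = 0, Gamma_qqq = 0; accelerations (d^2p/dtau^2, d^2q/dtau^2) = (-25/68, 0)

E = 17/16, F = 0, G = 1 at the point
E_p = 0, E_q = -1/2, F_p = -1/4, F_q = 0, G_p = 0, G_q = 0
EG - F^2 = 17/16;  g^inv = (16/17) * [[1, 0], [0, 17/16]]
first-kind symbols [ij,l] = (1/2)(d_i g_jl + d_j g_il - d_l g_ij): [pp,p] = E_p/2 = 0, [pp,q] = F_p - E_q/2 = 0, [pq,p] = E_q/2 = -1/4, [pq,q] = G_p/2 = 0, [qq,p] = F_q - G_p/2 = 0, [qq,q] = G_q/2 = 0
Gamma^p_ij = (G*[ij,p] - F*[ij,q])/(EG - F^2), Gamma^q_ij = (E*[ij,q] - F*[ij,p])/(EG - F^2)
Gamma_ppp = 0, Gamma_ppq = -4/17, Gamma_pqq = 0, Gamma_qpp = 0, Gamma_qpq = 0, Gamma_qqq = 0
d^2p/dtau^2 = -(Gamma_ppp*(5/4)^2 + 2*Gamma_ppq*(5/4)*(-5/8) + Gamma_pqq*(-5/8)^2) = -25/68
d^2q/dtau^2 = -(Gamma_qpp*(5/4)^2 + 2*Gamma_qpq*(5/4)*(-5/8) + Gamma_qqq*(-5/8)^2) = 0


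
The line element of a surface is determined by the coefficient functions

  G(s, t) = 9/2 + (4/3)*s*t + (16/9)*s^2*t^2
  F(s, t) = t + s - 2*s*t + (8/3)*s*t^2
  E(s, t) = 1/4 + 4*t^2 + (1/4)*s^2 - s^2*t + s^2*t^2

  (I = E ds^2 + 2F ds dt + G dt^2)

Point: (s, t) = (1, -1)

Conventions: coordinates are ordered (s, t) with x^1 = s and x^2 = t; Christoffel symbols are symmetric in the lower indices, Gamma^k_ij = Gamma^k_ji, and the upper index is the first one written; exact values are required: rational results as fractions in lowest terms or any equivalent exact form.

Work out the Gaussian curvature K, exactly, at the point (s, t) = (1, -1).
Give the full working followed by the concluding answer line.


E = 13/2, F = 14/3, G = 89/18, EG - F^2 = 373/36 at the point
E_s = 9/2, E_t = -11, F_s = 17/3, F_t = -19/3, G_s = 20/9, G_t = -20/9
E_tt = 10, F_st = -22/3, G_ss = 32/9
Apply the Brioschi formula K = (det M1 - det M2)/(EG - F^2)^2 over the derivative matrices of E, F, G.
M1 = [[-E_tt/2 + F_st - G_ss/2, E_s/2, F_s - E_t/2], [F_t - G_s/2, E, F], [G_t/2, F, G]] = [[-127/9, 9/4, 67/6], [-67/9, 13/2, 14/3], [-10/9, 14/3, 89/18]]; det M1 = -247759/648
M2 = [[0, E_t/2, G_s/2], [E_t/2, E, F], [G_s/2, F, G]] = [[0, -11/2, 10/9], [-11/2, 13/2, 14/3], [10/9, 14/3, 89/18]]; det M2 = -139081/648
det M1 - det M2 = -18113/108; K = -18113/108 / (373/36)^2 = -217356/139129

Answer: K = -217356/139129


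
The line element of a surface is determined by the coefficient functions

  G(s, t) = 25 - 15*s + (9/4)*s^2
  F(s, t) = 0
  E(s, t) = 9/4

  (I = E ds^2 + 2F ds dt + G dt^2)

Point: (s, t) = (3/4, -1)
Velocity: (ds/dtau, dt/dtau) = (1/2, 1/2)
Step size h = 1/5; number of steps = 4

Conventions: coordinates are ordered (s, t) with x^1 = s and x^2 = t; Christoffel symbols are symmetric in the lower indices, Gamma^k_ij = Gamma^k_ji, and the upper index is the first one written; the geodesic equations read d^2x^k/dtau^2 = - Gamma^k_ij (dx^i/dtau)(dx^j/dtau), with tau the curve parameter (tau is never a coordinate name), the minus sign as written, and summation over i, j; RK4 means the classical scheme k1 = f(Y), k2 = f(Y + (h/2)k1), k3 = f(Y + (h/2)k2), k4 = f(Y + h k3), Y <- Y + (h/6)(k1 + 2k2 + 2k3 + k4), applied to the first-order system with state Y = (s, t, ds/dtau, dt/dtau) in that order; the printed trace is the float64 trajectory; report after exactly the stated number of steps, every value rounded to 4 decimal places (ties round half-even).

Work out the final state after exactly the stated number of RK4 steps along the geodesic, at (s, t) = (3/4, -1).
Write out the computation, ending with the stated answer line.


f(Y) = (ds/dtau, dt/dtau, -Gamma^s_ij Y'^i Y'^j, -Gamma^t_ij Y'^i Y'^j) with the Gammas evaluated at the stage position; h = 0.200000; intermediate values shown to 6 dp
step 0: s = 0.7500, t = -1.0000, ds/dtau = 0.5000, dt/dtau = 0.5000
step 1:
  k1: at (s, t) = (0.750000, -1.000000), (ds/dtau, dt/dtau) = (0.500000, 0.500000); Gamma_sss = 0.000000, Gamma_sst = 0.000000, Gamma_stt = 2.583333, Gamma_tss = 0.000000, Gamma_tst = -0.387097, Gamma_ttt = 0.000000; k1 = (0.500000, 0.500000, -0.645833, 0.193548)
  k2: at (s, t) = (0.800000, -0.950000), (ds/dtau, dt/dtau) = (0.435417, 0.519355); Gamma_sss = 0.000000, Gamma_sst = 0.000000, Gamma_stt = 2.533333, Gamma_tss = 0.000000, Gamma_tst = -0.394737, Gamma_ttt = 0.000000; k2 = (0.435417, 0.519355, -0.683315, 0.178528)
  k3: at (s, t) = (0.793542, -0.948065), (ds/dtau, dt/dtau) = (0.431669, 0.517853); Gamma_sss = 0.000000, Gamma_sst = 0.000000, Gamma_stt = 2.539792, Gamma_tss = 0.000000, Gamma_tst = -0.393733, Gamma_ttt = 0.000000; k3 = (0.431669, 0.517853, -0.681100, 0.176031)
  k4: at (s, t) = (0.836334, -0.896429), (ds/dtau, dt/dtau) = (0.363780, 0.535206); Gamma_sss = 0.000000, Gamma_sst = 0.000000, Gamma_stt = 2.497000, Gamma_tss = 0.000000, Gamma_tst = -0.400481, Gamma_ttt = 0.000000; k4 = (0.363780, 0.535206, -0.715255, 0.155945)
  Y <- Y + (h/6)(k1 + 2k2 + 2k3 + k4): s = 0.8366, t = -0.8963, ds/dtau = 0.3637, dt/dtau = 0.5353
step 2:
  k1: at (s, t) = (0.836598, -0.896346), (ds/dtau, dt/dtau) = (0.363669, 0.535287); Gamma_sss = 0.000000, Gamma_sst = 0.000000, Gamma_stt = 2.496735, Gamma_tss = 0.000000, Gamma_tst = -0.400523, Gamma_ttt = 0.000000; k1 = (0.363669, 0.535287, -0.715395, 0.155938)
  k2: at (s, t) = (0.872965, -0.842817), (ds/dtau, dt/dtau) = (0.292130, 0.550881); Gamma_sss = 0.000000, Gamma_sst = 0.000000, Gamma_stt = 2.460368, Gamma_tss = 0.000000, Gamma_tst = -0.406443, Gamma_ttt = 0.000000; k2 = (0.292130, 0.550881, -0.746647, 0.130817)
  k3: at (s, t) = (0.865811, -0.841258), (ds/dtau, dt/dtau) = (0.289005, 0.548369); Gamma_sss = 0.000000, Gamma_sst = 0.000000, Gamma_stt = 2.467522, Gamma_tss = 0.000000, Gamma_tst = -0.405265, Gamma_ttt = 0.000000; k3 = (0.289005, 0.548369, -0.742004, 0.128454)
  k4: at (s, t) = (0.894399, -0.786672), (ds/dtau, dt/dtau) = (0.215269, 0.560978); Gamma_sss = 0.000000, Gamma_sst = 0.000000, Gamma_stt = 2.438934, Gamma_tss = 0.000000, Gamma_tst = -0.410015, Gamma_ttt = 0.000000; k4 = (0.215269, 0.560978, -0.767523, 0.099028)
  Y <- Y + (h/6)(k1 + 2k2 + 2k3 + k4): s = 0.8946, t = -0.7865, ds/dtau = 0.2150, dt/dtau = 0.5611
step 3:
  k1: at (s, t) = (0.894639, -0.786520), (ds/dtau, dt/dtau) = (0.214995, 0.561071); Gamma_sss = 0.000000, Gamma_sst = 0.000000, Gamma_stt = 2.438695, Gamma_tss = 0.000000, Gamma_tst = -0.410055, Gamma_ttt = 0.000000; k1 = (0.214995, 0.561071, -0.767702, 0.098928)
  k2: at (s, t) = (0.916138, -0.730413), (ds/dtau, dt/dtau) = (0.138225, 0.570963); Gamma_sss = 0.000000, Gamma_sst = 0.000000, Gamma_stt = 2.417195, Gamma_tss = 0.000000, Gamma_tst = -0.413703, Gamma_ttt = 0.000000; k2 = (0.138225, 0.570963, -0.788004, 0.065300)
  k3: at (s, t) = (0.908461, -0.729424), (ds/dtau, dt/dtau) = (0.136195, 0.567601); Gamma_sss = 0.000000, Gamma_sst = 0.000000, Gamma_stt = 2.424872, Gamma_tss = 0.000000, Gamma_tst = -0.412393, Gamma_ttt = 0.000000; k3 = (0.136195, 0.567601, -0.781222, 0.063760)
  k4: at (s, t) = (0.921878, -0.673000), (ds/dtau, dt/dtau) = (0.058751, 0.573823); Gamma_sss = 0.000000, Gamma_sst = 0.000000, Gamma_stt = 2.411456, Gamma_tss = 0.000000, Gamma_tst = -0.414687, Gamma_ttt = 0.000000; k4 = (0.058751, 0.573823, -0.794025, 0.027960)
  Y <- Y + (h/6)(k1 + 2k2 + 2k3 + k4): s = 0.9221, t = -0.6728, ds/dtau = 0.0583, dt/dtau = 0.5739
step 4:
  k1: at (s, t) = (0.922058, -0.672786), (ds/dtau, dt/dtau) = (0.058323, 0.573904); Gamma_sss = 0.000000, Gamma_sst = 0.000000, Gamma_stt = 2.411275, Gamma_tss = 0.000000, Gamma_tst = -0.414718, Gamma_ttt = 0.000000; k1 = (0.058323, 0.573904, -0.794192, 0.027763)
  k2: at (s, t) = (0.927890, -0.615396), (ds/dtau, dt/dtau) = (-0.021096, 0.576680); Gamma_sss = 0.000000, Gamma_sst = 0.000000, Gamma_stt = 2.405443, Gamma_tss = 0.000000, Gamma_tst = -0.415724, Gamma_ttt = 0.000000; k2 = (-0.021096, 0.576680, -0.799955, -0.010115)
  k3: at (s, t) = (0.919949, -0.615118), (ds/dtau, dt/dtau) = (-0.021673, 0.572893); Gamma_sss = 0.000000, Gamma_sst = 0.000000, Gamma_stt = 2.413385, Gamma_tss = 0.000000, Gamma_tst = -0.414356, Gamma_ttt = 0.000000; k3 = (-0.021673, 0.572893, -0.792087, -0.010289)
  k4: at (s, t) = (0.917724, -0.558208), (ds/dtau, dt/dtau) = (-0.100095, 0.571846); Gamma_sss = 0.000000, Gamma_sst = 0.000000, Gamma_stt = 2.415610, Gamma_tss = 0.000000, Gamma_tst = -0.413974, Gamma_ttt = 0.000000; k4 = (-0.100095, 0.571846, -0.789924, -0.047391)
  Y <- Y + (h/6)(k1 + 2k2 + 2k3 + k4): s = 0.9178, t = -0.5580, ds/dtau = -0.1006, dt/dtau = 0.5719

Answer: s = 0.9178, t = -0.5580, ds/dtau = -0.1006, dt/dtau = 0.5719


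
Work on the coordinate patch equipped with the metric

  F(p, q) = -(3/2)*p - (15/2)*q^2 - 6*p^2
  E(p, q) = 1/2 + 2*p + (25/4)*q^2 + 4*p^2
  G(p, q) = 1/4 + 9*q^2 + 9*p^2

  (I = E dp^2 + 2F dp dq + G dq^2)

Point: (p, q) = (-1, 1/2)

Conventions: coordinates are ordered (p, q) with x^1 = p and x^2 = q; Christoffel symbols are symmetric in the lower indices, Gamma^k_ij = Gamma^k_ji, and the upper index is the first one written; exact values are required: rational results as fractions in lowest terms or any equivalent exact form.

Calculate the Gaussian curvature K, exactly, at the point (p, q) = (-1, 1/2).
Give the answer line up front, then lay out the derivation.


Answer: K = -317248/151321

E = 65/16, F = -51/8, G = 23/2, EG - F^2 = 389/64 at the point
E_p = -6, E_q = 25/4, F_p = 21/2, F_q = -15/2, G_p = -18, G_q = 9
E_qq = 25/2, F_pq = 0, G_pp = 18
K follows from Brioschi's formula, (det M1 - det M2)/(EG - F^2)^2.
M1 = [[-E_qq/2 + F_pq - G_pp/2, E_p/2, F_p - E_q/2], [F_q - G_p/2, E, F], [G_q/2, F, G]] = [[-61/4, -3, 59/8], [3/2, 65/16, -51/8], [9/2, -51/8, 23/2]]; det M1 = -20509/128
M2 = [[0, E_q/2, G_p/2], [E_q/2, E, F], [G_p/2, F, G]] = [[0, 25/8, -9], [25/8, 65/16, -51/8], [-9, -51/8, 23/2]]; det M2 = -10595/128
det M1 - det M2 = -4957/64; K = -4957/64 / (389/64)^2 = -317248/151321


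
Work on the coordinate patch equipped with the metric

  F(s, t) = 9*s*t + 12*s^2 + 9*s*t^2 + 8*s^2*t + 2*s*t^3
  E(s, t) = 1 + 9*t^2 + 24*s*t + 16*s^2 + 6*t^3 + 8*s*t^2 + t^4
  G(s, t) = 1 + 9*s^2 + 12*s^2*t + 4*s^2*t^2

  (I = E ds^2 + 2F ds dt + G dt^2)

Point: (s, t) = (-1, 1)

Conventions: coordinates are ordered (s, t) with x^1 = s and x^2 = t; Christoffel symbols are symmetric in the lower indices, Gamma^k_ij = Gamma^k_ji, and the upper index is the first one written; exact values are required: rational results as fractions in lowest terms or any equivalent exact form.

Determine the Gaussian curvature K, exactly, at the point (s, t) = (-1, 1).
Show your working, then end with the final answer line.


E = 1, F = 0, G = 26, EG - F^2 = 26 at the point
E_s = 0, E_t = 0, F_s = -20, F_t = -25, G_s = -50, G_t = 20
E_tt = 50, F_st = 17, G_ss = 50
By Brioschi, K is (det M1 - det M2) divided by (EG - F^2) squared.
M1 = [[-E_tt/2 + F_st - G_ss/2, E_s/2, F_s - E_t/2], [F_t - G_s/2, E, F], [G_t/2, F, G]] = [[-33, 0, -20], [0, 1, 0], [10, 0, 26]]; det M1 = -658
M2 = [[0, E_t/2, G_s/2], [E_t/2, E, F], [G_s/2, F, G]] = [[0, 0, -25], [0, 1, 0], [-25, 0, 26]]; det M2 = -625
det M1 - det M2 = -33; K = -33 / (26)^2 = -33/676

Answer: K = -33/676


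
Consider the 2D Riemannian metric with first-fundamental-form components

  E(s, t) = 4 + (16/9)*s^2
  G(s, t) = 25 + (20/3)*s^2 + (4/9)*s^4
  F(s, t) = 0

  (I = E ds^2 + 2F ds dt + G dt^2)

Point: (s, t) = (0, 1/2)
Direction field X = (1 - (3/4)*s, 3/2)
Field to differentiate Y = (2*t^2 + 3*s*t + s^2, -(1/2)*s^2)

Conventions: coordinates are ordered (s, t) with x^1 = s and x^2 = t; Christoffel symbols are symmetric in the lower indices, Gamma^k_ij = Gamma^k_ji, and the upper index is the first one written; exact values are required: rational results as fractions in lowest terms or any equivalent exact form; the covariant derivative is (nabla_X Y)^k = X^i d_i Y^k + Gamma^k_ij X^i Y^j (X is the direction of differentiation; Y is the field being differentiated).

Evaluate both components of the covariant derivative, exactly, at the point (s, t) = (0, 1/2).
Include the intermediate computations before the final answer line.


E = 4, F = 0, G = 25 at the point
E_s = 0, E_t = 0, F_s = 0, F_t = 0, G_s = 0, G_t = 0
EG - F^2 = 100;  g^inv = (1/100) * [[25, 0], [0, 4]]
first-kind symbols [ij,l] = (1/2)(d_i g_jl + d_j g_il - d_l g_ij): [ss,s] = E_s/2 = 0, [ss,t] = F_s - E_t/2 = 0, [st,s] = E_t/2 = 0, [st,t] = G_s/2 = 0, [tt,s] = F_t - G_s/2 = 0, [tt,t] = G_t/2 = 0
Gamma^s_ij = (G*[ij,s] - F*[ij,t])/(EG - F^2), Gamma^t_ij = (E*[ij,t] - F*[ij,s])/(EG - F^2)
Gamma_sss = 0, Gamma_sst = 0, Gamma_stt = 0, Gamma_tss = 0, Gamma_tst = 0, Gamma_ttt = 0
X = (1, 3/2), Y = (1/2, 0) at the point

Answer: (nabla_X Y)^s = 9/2, (nabla_X Y)^t = 0


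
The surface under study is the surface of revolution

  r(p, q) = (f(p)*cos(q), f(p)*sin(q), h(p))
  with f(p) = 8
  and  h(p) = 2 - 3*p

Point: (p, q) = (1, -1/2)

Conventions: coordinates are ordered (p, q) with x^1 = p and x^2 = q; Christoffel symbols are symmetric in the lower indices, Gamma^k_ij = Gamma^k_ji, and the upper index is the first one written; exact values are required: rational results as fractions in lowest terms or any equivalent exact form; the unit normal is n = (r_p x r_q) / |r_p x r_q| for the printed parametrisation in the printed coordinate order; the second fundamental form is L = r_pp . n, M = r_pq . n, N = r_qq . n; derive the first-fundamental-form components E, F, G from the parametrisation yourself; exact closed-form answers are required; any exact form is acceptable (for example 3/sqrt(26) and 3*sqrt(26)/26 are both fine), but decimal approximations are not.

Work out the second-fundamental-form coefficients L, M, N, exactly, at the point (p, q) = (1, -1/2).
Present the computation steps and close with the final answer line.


f = 8, f' = 0, f'' = 0, h' = -3, h'' = 0
E = 9, F = 0, G = 64; answer radicand W^2 = 9
unnormalised second-form numerators: l = 0, m = 0, n = -24; L = l/sqrt(9), and similarly M = m/sqrt(W^2), N = n/sqrt(W^2)

Answer: L = 0, M = 0, N = -8


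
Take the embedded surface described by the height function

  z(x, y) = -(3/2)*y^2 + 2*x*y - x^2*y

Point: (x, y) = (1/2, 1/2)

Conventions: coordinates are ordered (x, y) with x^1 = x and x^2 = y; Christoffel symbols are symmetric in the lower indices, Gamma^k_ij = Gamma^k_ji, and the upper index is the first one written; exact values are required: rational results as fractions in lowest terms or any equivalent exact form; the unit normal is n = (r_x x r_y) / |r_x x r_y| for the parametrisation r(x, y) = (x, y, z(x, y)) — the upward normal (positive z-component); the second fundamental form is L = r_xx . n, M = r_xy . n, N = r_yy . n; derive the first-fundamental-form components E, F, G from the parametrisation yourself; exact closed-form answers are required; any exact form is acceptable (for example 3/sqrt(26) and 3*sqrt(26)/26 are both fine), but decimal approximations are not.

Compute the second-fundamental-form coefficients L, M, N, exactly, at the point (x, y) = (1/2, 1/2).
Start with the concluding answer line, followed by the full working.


Answer: L = -4*sqrt(29)/29, M = 4*sqrt(29)/29, N = -12*sqrt(29)/29

z_x = 1/2, z_y = -3/4, z_xx = -1, z_xy = 1, z_yy = -3
E = 5/4, F = -3/8, G = 25/16; answer radicand W^2 = 29/16
unnormalised second-form numerators: l = -1, m = 1, n = -3; L = l/sqrt(29/16), and similarly M = m/sqrt(W^2), N = n/sqrt(W^2)


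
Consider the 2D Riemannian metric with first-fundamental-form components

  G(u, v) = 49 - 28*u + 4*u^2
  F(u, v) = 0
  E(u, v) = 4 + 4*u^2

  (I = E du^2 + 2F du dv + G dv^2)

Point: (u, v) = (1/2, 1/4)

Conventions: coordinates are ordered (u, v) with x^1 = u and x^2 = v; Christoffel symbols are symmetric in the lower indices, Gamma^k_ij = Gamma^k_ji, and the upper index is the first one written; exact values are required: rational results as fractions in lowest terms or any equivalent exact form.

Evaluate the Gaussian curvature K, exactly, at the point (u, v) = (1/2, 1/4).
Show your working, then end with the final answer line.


E = 5, F = 0, G = 36, EG - F^2 = 180 at the point
E_u = 4, E_v = 0, F_u = 0, F_v = 0, G_u = -24, G_v = 0
E_vv = 0, F_uv = 0, G_uu = 8
Compute both Brioschi determinants and normalise by (EG - F^2)^2.
M1 = [[-E_vv/2 + F_uv - G_uu/2, E_u/2, F_u - E_v/2], [F_v - G_u/2, E, F], [G_v/2, F, G]] = [[-4, 2, 0], [12, 5, 0], [0, 0, 36]]; det M1 = -1584
M2 = [[0, E_v/2, G_u/2], [E_v/2, E, F], [G_u/2, F, G]] = [[0, 0, -12], [0, 5, 0], [-12, 0, 36]]; det M2 = -720
det M1 - det M2 = -864; K = -864 / (180)^2 = -2/75

Answer: K = -2/75
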